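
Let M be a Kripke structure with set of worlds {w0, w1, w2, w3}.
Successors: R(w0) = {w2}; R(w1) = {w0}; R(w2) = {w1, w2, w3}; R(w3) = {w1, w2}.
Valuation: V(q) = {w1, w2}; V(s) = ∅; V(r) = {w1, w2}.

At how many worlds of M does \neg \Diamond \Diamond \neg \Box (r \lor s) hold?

Let φ = \neg \Diamond \Diamond \neg \Box (r \lor s). Evaluate φ at each world:
  w0 (successors {w2}): φ is false.
  w1 (successors {w0}): φ is false.
  w2 (successors {w1, w2, w3}): φ is false.
  w3 (successors {w1, w2}): φ is false.
For instance, at w1:
  At w1: \Diamond \Diamond \neg \Box (r \lor s) is true, so \neg \Diamond \Diamond \neg \Box (r \lor s) is false.
    At w1: \Diamond \Diamond \neg \Box (r \lor s) requires \Diamond \neg \Box (r \lor s) at some successor in {w0}.
      \Diamond \neg \Box (r \lor s) holds at w0, so \Diamond \Diamond \neg \Box (r \lor s) is true at w1.
Satisfying worlds: none.

0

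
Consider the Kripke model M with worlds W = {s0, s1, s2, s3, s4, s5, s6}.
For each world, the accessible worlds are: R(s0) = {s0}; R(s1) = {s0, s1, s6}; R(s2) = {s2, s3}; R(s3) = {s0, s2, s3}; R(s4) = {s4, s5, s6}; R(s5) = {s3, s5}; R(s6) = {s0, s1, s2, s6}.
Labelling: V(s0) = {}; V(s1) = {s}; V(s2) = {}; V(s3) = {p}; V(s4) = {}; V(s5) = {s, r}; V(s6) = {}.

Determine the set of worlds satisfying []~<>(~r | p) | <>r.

s4, s5

Let φ = []~<>(~r | p) | <>r. Evaluate φ at each world:
  s0 (successors {s0}): φ is false.
  s1 (successors {s0, s1, s6}): φ is false.
  s2 (successors {s2, s3}): φ is false.
  s3 (successors {s0, s2, s3}): φ is false.
  s4 (successors {s4, s5, s6}): φ is true.
  s5 (successors {s3, s5}): φ is true.
  s6 (successors {s0, s1, s2, s6}): φ is false.
For instance, at s2:
  At s2: []~<>(~r | p) is false, <>r is false, so []~<>(~r | p) | <>r is false.
    At s2: []~<>(~r | p) requires ~<>(~r | p) at every successor {s2, s3}.
      ~<>(~r | p) fails at s2, so []~<>(~r | p) is false at s2.
    At s2: <>r requires r at some successor in {s2, s3}.
      At s2: r is false.
      At s3: r is false.
    So <>r is false at s2.
Satisfying worlds: {s4, s5}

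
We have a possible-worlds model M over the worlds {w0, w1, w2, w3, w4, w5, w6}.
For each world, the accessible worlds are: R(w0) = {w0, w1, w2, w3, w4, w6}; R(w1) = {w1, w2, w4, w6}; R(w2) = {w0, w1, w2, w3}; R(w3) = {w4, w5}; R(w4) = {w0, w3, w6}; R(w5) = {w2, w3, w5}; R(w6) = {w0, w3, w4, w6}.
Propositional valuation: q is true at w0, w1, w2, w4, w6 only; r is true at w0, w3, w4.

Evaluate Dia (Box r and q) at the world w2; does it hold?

No

Recall that Box ψ holds at a world iff ψ holds at every accessible world, and Dia ψ holds iff ψ holds at some accessible world.
At w2: Dia (Box r and q) requires Box r and q at some successor in {w0, w1, w2, w3}.
  At w0: Box r and q is false.
  At w1: Box r and q is false.
  At w2: Box r and q is false.
  At w3: Box r and q is false.
So Dia (Box r and q) is false at w2.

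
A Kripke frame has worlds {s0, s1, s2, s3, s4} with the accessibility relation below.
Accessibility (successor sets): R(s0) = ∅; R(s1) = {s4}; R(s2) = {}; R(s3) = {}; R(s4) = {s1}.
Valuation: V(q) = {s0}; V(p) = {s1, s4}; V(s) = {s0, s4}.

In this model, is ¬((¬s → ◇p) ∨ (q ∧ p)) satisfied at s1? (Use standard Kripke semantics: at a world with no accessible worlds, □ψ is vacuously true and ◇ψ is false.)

Recall that ◇ψ holds at a world iff ψ holds at some accessible world.
At s1: (¬s → ◇p) ∨ (q ∧ p) is true, so ¬((¬s → ◇p) ∨ (q ∧ p)) is false.
  At s1: ¬s → ◇p is true, q ∧ p is false, so (¬s → ◇p) ∨ (q ∧ p) is true.
    At s1: ¬s is true, ◇p is true, so ¬s → ◇p is true.
      At s1: ◇p requires p at some successor in {s4}.
        p holds at s4, so ◇p is true at s1.

No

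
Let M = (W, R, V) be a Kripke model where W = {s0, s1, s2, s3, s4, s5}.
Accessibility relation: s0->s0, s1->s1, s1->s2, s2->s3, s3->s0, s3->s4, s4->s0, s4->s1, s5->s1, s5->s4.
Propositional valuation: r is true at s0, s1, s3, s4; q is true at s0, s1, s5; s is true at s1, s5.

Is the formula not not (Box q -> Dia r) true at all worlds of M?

Let φ = not not (Box q -> Dia r). Evaluate φ at each world:
  s0 (successors {s0}): φ is true.
  s1 (successors {s1, s2}): φ is true.
  s2 (successors {s3}): φ is true.
  s3 (successors {s0, s4}): φ is true.
  s4 (successors {s0, s1}): φ is true.
  s5 (successors {s1, s4}): φ is true.
For instance, at s5:
  At s5: not (Box q -> Dia r) is false, so not not (Box q -> Dia r) is true.
    At s5: Box q -> Dia r is true, so not (Box q -> Dia r) is false.
      At s5: Box q is false, Dia r is true, so Box q -> Dia r is true.

Yes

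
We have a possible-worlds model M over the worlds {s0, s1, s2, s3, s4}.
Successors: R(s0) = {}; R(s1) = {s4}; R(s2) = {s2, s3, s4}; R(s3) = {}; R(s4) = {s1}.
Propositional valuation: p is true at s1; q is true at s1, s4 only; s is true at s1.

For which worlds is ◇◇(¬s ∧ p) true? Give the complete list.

none

Let φ = ◇◇(¬s ∧ p). Evaluate φ at each world:
  s0 (successors ∅): φ is false.
  s1 (successors {s4}): φ is false.
  s2 (successors {s2, s3, s4}): φ is false.
  s3 (successors ∅): φ is false.
  s4 (successors {s1}): φ is false.
For instance, at s4:
  At s4: ◇◇(¬s ∧ p) requires ◇(¬s ∧ p) at some successor in {s1}.
    At s1: ◇(¬s ∧ p) is false.
  So ◇◇(¬s ∧ p) is false at s4.
Satisfying worlds: none.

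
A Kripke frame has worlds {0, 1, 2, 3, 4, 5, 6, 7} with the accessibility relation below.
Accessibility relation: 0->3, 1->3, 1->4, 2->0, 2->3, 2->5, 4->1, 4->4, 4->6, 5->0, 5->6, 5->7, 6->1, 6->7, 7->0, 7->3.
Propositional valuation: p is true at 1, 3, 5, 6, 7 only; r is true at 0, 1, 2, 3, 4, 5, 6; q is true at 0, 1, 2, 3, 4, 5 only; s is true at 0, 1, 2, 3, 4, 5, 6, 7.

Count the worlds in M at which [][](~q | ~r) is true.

2

Let φ = [][](~q | ~r). Evaluate φ at each world:
  0 (successors {3}): φ is true.
  1 (successors {3, 4}): φ is false.
  2 (successors {0, 3, 5}): φ is false.
  3 (successors ∅): φ is true.
  4 (successors {1, 4, 6}): φ is false.
  5 (successors {0, 6, 7}): φ is false.
  6 (successors {1, 7}): φ is false.
  7 (successors {0, 3}): φ is false.
For instance, at 5:
  At 5: [][](~q | ~r) requires [](~q | ~r) at every successor {0, 6, 7}.
    [](~q | ~r) fails at 0, so [][](~q | ~r) is false at 5.
      At 0: [](~q | ~r) requires ~q | ~r at every successor {3}.
        ~q | ~r fails at 3, so [](~q | ~r) is false at 0.
Satisfying worlds: {0, 3}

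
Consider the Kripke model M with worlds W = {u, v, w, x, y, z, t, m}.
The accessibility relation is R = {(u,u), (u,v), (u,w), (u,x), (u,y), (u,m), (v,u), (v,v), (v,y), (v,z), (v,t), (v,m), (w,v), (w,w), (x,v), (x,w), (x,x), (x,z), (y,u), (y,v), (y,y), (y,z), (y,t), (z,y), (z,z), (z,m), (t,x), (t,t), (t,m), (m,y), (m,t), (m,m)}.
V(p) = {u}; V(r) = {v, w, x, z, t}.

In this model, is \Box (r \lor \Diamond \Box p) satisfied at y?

No

Recall that \Box ψ holds at a world iff ψ holds at every accessible world, and \Diamond ψ holds iff ψ holds at some accessible world.
At y: \Box (r \lor \Diamond \Box p) requires r \lor \Diamond \Box p at every successor {u, v, y, z, t}.
  r \lor \Diamond \Box p fails at u, so \Box (r \lor \Diamond \Box p) is false at y.
    At u: r is false, \Diamond \Box p is false, so r \lor \Diamond \Box p is false.
      At u: \Diamond \Box p requires \Box p at some successor in {u, v, w, x, y, m}.
        At u: \Box p is false.
        At v: \Box p is false.
        At w: \Box p is false.
        At x: \Box p is false.
        At y: \Box p is false.
        At m: \Box p is false.
      So \Diamond \Box p is false at u.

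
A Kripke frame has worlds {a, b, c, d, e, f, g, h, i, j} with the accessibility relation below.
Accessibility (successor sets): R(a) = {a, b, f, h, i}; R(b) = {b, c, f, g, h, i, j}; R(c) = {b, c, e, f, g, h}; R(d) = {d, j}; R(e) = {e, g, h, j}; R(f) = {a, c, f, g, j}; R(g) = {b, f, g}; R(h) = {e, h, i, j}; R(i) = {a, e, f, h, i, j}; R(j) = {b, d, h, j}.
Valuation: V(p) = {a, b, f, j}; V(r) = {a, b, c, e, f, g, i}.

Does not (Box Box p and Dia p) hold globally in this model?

Recall that Box ψ holds at a world iff ψ holds at every accessible world, and Dia ψ holds iff ψ holds at some accessible world.
Let φ = not (Box Box p and Dia p). Evaluate φ at each world:
  a (successors {a, b, f, h, i}): φ is true.
  b (successors {b, c, f, g, h, i, j}): φ is true.
  c (successors {b, c, e, f, g, h}): φ is true.
  d (successors {d, j}): φ is true.
  e (successors {e, g, h, j}): φ is true.
  f (successors {a, c, f, g, j}): φ is true.
  g (successors {b, f, g}): φ is true.
  h (successors {e, h, i, j}): φ is true.
  i (successors {a, e, f, h, i, j}): φ is true.
  j (successors {b, d, h, j}): φ is true.
For instance, at j:
  At j: Box Box p and Dia p is false, so not (Box Box p and Dia p) is true.
    At j: Box Box p is false, Dia p is true, so Box Box p and Dia p is false.
      At j: Box Box p requires Box p at every successor {b, d, h, j}.
        Box p fails at b, so Box Box p is false at j.
      At j: Dia p requires p at some successor in {b, d, h, j}.
        p holds at b, so Dia p is true at j.

Yes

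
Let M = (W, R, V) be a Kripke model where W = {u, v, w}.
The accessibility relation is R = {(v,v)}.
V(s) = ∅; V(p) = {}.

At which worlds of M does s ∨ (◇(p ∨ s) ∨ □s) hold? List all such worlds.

u, w

Let φ = s ∨ (◇(p ∨ s) ∨ □s). Evaluate φ at each world:
  u (successors ∅): φ is true.
  v (successors {v}): φ is false.
  w (successors ∅): φ is true.
For instance, at v:
  At v: s is false, ◇(p ∨ s) ∨ □s is false, so s ∨ (◇(p ∨ s) ∨ □s) is false.
    At v: ◇(p ∨ s) is false, □s is false, so ◇(p ∨ s) ∨ □s is false.
      At v: ◇(p ∨ s) requires p ∨ s at some successor in {v}.
        At v: p ∨ s is false.
      So ◇(p ∨ s) is false at v.
      At v: □s requires s at every successor {v}.
        s fails at v, so □s is false at v.
Satisfying worlds: {u, w}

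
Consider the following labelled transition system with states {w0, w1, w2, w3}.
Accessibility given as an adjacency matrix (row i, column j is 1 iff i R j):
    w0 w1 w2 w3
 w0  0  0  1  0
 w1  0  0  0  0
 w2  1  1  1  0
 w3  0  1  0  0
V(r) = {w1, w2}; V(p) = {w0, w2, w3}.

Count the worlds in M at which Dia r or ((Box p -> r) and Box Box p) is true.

4

Recall that Box ψ holds at a world iff ψ holds at every accessible world, and Dia ψ holds iff ψ holds at some accessible world.
Let φ = Dia r or ((Box p -> r) and Box Box p). Evaluate φ at each world:
  w0 (successors {w2}): φ is true.
  w1 (successors ∅): φ is true.
  w2 (successors {w0, w1, w2}): φ is true.
  w3 (successors {w1}): φ is true.
For instance, at w3:
  At w3: Dia r is true, (Box p -> r) and Box Box p is true, so Dia r or ((Box p -> r) and Box Box p) is true.
    At w3: Dia r requires r at some successor in {w1}.
      r holds at w1, so Dia r is true at w3.
    At w3: Box p -> r is true, Box Box p is true, so (Box p -> r) and Box Box p is true.
      At w3: Box p is false, r is false, so Box p -> r is true.
      At w3: Box Box p requires Box p at every successor {w1}.
        At w1: Box p is true.
      So Box Box p is true at w3.
Satisfying worlds: {w0, w1, w2, w3}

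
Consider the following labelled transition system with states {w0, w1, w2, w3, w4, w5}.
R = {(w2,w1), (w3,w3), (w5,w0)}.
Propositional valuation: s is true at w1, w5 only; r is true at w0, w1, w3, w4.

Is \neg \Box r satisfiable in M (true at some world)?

Recall that \Box ψ holds at a world iff ψ holds at every accessible world, and \Diamond ψ holds iff ψ holds at some accessible world.
Let φ = \neg \Box r. Evaluate φ at each world:
  w0 (successors ∅): φ is false.
  w1 (successors ∅): φ is false.
  w2 (successors {w1}): φ is false.
  w3 (successors {w3}): φ is false.
  w4 (successors ∅): φ is false.
  w5 (successors {w0}): φ is false.
For instance, at w3:
  At w3: \Box r is true, so \neg \Box r is false.
    At w3: \Box r requires r at every successor {w3}.
      At w3: r is true.
    So \Box r is true at w3.

No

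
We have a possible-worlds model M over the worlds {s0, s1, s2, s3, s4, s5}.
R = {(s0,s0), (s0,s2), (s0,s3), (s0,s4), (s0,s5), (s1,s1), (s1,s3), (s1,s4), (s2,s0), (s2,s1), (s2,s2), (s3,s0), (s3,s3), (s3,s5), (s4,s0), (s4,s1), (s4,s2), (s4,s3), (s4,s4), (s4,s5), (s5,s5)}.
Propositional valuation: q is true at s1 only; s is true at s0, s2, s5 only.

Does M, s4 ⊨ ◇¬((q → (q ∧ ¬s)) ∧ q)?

Yes

Recall that ◇ψ holds at a world iff ψ holds at some accessible world.
At s4: ◇¬((q → (q ∧ ¬s)) ∧ q) requires ¬((q → (q ∧ ¬s)) ∧ q) at some successor in {s0, s1, s2, s3, s4, s5}.
  ¬((q → (q ∧ ¬s)) ∧ q) holds at s0, so ◇¬((q → (q ∧ ¬s)) ∧ q) is true at s4.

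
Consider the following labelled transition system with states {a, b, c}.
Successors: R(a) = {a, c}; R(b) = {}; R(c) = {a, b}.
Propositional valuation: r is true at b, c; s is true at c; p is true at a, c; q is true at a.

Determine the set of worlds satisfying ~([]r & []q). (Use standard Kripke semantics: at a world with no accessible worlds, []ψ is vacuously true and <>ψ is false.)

a, c

Let φ = ~([]r & []q). Evaluate φ at each world:
  a (successors {a, c}): φ is true.
  b (successors ∅): φ is false.
  c (successors {a, b}): φ is true.
For instance, at c:
  At c: []r & []q is false, so ~([]r & []q) is true.
    At c: []r is false, []q is false, so []r & []q is false.
      At c: []r requires r at every successor {a, b}.
        r fails at a, so []r is false at c.
      At c: []q requires q at every successor {a, b}.
        q fails at b, so []q is false at c.
Satisfying worlds: {a, c}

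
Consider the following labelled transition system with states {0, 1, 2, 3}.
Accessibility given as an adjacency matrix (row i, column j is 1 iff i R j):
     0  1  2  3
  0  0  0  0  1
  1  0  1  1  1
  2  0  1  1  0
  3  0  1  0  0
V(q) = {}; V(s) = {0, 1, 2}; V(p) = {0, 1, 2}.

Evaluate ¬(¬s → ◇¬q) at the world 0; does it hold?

No

Recall that ◇ψ holds at a world iff ψ holds at some accessible world.
At 0: ¬s → ◇¬q is true, so ¬(¬s → ◇¬q) is false.
  At 0: ¬s is false, ◇¬q is true, so ¬s → ◇¬q is true.
    At 0: ◇¬q requires ¬q at some successor in {3}.
      ¬q holds at 3, so ◇¬q is true at 0.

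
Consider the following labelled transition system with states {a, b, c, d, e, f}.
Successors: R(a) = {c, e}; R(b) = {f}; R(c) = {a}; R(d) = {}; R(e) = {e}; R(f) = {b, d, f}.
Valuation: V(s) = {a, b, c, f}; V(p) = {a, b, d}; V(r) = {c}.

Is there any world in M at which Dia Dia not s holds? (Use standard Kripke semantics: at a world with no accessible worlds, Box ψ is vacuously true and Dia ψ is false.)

Yes

Let φ = Dia Dia not s. Evaluate φ at each world:
  a (successors {c, e}): φ is true.
  b (successors {f}): φ is true.
  c (successors {a}): φ is true.
  d (successors ∅): φ is false.
  e (successors {e}): φ is true.
  f (successors {b, d, f}): φ is true.
Detail at a (witness):
  At a: Dia Dia not s requires Dia not s at some successor in {c, e}.
    Dia not s holds at e, so Dia Dia not s is true at a.
      At e: Dia not s requires not s at some successor in {e}.
        not s holds at e, so Dia not s is true at e.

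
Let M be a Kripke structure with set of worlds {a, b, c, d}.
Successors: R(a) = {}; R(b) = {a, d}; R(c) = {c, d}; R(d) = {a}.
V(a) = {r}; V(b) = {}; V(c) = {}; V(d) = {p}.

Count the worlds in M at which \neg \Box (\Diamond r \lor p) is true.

3

Let φ = \neg \Box (\Diamond r \lor p). Evaluate φ at each world:
  a (successors ∅): φ is false.
  b (successors {a, d}): φ is true.
  c (successors {c, d}): φ is true.
  d (successors {a}): φ is true.
For instance, at c:
  At c: \Box (\Diamond r \lor p) is false, so \neg \Box (\Diamond r \lor p) is true.
    At c: \Box (\Diamond r \lor p) requires \Diamond r \lor p at every successor {c, d}.
      \Diamond r \lor p fails at c, so \Box (\Diamond r \lor p) is false at c.
Satisfying worlds: {b, c, d}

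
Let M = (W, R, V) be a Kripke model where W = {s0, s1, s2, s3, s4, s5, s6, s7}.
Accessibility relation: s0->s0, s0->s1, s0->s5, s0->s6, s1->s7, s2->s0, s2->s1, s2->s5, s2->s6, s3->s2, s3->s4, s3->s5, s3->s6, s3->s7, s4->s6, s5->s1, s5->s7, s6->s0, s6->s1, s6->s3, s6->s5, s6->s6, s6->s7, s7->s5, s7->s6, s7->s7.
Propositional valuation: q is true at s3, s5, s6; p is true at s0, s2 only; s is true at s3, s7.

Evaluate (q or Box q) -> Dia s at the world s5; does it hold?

Yes

At s5: q or Box q is true, Dia s is true, so (q or Box q) -> Dia s is true.
  At s5: q is true, Box q is false, so q or Box q is true.
    At s5: Box q requires q at every successor {s1, s7}.
      q fails at s1, so Box q is false at s5.
  At s5: Dia s requires s at some successor in {s1, s7}.
    s holds at s7, so Dia s is true at s5.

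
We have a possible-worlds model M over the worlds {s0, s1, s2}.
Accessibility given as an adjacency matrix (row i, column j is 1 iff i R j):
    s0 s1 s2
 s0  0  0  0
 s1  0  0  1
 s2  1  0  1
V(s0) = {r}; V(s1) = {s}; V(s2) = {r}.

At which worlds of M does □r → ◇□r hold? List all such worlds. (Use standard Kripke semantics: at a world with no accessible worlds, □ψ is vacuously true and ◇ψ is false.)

Recall that □ψ holds at a world iff ψ holds at every accessible world, and ◇ψ holds iff ψ holds at some accessible world.
Let φ = □r → ◇□r. Evaluate φ at each world:
  s0 (successors ∅): φ is false.
  s1 (successors {s2}): φ is true.
  s2 (successors {s0, s2}): φ is true.
For instance, at s2:
  At s2: □r is true, ◇□r is true, so □r → ◇□r is true.
    At s2: □r requires r at every successor {s0, s2}.
      At s0: r is true.
      At s2: r is true.
    So □r is true at s2.
    At s2: ◇□r requires □r at some successor in {s0, s2}.
      □r holds at s0, so ◇□r is true at s2.
Satisfying worlds: {s1, s2}

s1, s2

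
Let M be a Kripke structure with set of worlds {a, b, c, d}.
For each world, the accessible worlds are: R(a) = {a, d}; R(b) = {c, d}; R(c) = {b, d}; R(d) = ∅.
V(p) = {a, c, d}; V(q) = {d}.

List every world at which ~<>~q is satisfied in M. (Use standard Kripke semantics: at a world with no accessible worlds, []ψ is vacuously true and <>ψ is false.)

Recall that <>ψ holds at a world iff ψ holds at some accessible world.
Let φ = ~<>~q. Evaluate φ at each world:
  a (successors {a, d}): φ is false.
  b (successors {c, d}): φ is false.
  c (successors {b, d}): φ is false.
  d (successors ∅): φ is true.
For instance, at c:
  At c: <>~q is true, so ~<>~q is false.
    At c: <>~q requires ~q at some successor in {b, d}.
      ~q holds at b, so <>~q is true at c.
Satisfying worlds: {d}

d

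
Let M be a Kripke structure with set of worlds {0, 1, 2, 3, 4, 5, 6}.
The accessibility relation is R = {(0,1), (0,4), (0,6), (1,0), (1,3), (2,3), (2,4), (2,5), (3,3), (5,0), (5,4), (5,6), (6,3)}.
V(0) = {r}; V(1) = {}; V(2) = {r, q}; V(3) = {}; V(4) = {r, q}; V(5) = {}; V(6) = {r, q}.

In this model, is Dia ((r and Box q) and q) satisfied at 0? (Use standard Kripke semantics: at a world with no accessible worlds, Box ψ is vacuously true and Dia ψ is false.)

At 0: Dia ((r and Box q) and q) requires (r and Box q) and q at some successor in {1, 4, 6}.
  (r and Box q) and q holds at 4, so Dia ((r and Box q) and q) is true at 0.
    At 4: r and Box q is true, q is true, so (r and Box q) and q is true.
      At 4: r is true, Box q is true, so r and Box q is true.

Yes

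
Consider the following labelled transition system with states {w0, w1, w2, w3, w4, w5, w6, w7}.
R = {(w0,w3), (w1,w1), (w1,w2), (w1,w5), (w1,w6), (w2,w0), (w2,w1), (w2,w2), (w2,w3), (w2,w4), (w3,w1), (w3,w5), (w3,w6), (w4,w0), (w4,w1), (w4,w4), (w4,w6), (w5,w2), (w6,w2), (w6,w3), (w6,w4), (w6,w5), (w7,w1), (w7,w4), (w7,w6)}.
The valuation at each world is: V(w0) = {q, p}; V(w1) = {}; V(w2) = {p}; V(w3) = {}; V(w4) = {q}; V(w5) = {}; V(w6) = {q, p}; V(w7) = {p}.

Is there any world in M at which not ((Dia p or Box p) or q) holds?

No

Let φ = not ((Dia p or Box p) or q). Evaluate φ at each world:
  w0 (successors {w3}): φ is false.
  w1 (successors {w1, w2, w5, w6}): φ is false.
  w2 (successors {w0, w1, w2, w3, w4}): φ is false.
  w3 (successors {w1, w5, w6}): φ is false.
  w4 (successors {w0, w1, w4, w6}): φ is false.
  w5 (successors {w2}): φ is false.
  w6 (successors {w2, w3, w4, w5}): φ is false.
  w7 (successors {w1, w4, w6}): φ is false.
For instance, at w2:
  At w2: (Dia p or Box p) or q is true, so not ((Dia p or Box p) or q) is false.
    At w2: Dia p or Box p is true, q is false, so (Dia p or Box p) or q is true.
      At w2: Dia p is true, Box p is false, so Dia p or Box p is true.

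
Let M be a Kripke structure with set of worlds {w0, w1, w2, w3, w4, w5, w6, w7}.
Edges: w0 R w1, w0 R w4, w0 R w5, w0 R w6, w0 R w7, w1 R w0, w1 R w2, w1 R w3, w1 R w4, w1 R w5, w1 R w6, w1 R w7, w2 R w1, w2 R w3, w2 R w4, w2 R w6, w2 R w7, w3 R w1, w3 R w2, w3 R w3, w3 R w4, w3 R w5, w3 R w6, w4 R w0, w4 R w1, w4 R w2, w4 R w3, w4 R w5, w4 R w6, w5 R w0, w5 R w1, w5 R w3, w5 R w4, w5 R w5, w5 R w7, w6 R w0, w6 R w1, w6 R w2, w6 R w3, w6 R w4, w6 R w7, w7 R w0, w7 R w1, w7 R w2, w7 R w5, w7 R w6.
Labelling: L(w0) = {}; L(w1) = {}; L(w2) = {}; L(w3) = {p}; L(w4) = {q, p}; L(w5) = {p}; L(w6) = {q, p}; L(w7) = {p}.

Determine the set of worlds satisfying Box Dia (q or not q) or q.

Let φ = Box Dia (q or not q) or q. Evaluate φ at each world:
  w0 (successors {w1, w4, w5, w6, w7}): φ is true.
  w1 (successors {w0, w2, w3, w4, w5, w6, w7}): φ is true.
  w2 (successors {w1, w3, w4, w6, w7}): φ is true.
  w3 (successors {w1, w2, w3, w4, w5, w6}): φ is true.
  w4 (successors {w0, w1, w2, w3, w5, w6}): φ is true.
  w5 (successors {w0, w1, w3, w4, w5, w7}): φ is true.
  w6 (successors {w0, w1, w2, w3, w4, w7}): φ is true.
  w7 (successors {w0, w1, w2, w5, w6}): φ is true.
For instance, at w7:
  At w7: Box Dia (q or not q) is true, q is false, so Box Dia (q or not q) or q is true.
    At w7: Box Dia (q or not q) requires Dia (q or not q) at every successor {w0, w1, w2, w5, w6}.
      At w0: Dia (q or not q) is true.
      At w1: Dia (q or not q) is true.
      At w2: Dia (q or not q) is true.
      At w5: Dia (q or not q) is true.
      At w6: Dia (q or not q) is true.
    So Box Dia (q or not q) is true at w7.
Satisfying worlds: {w0, w1, w2, w3, w4, w5, w6, w7}

w0, w1, w2, w3, w4, w5, w6, w7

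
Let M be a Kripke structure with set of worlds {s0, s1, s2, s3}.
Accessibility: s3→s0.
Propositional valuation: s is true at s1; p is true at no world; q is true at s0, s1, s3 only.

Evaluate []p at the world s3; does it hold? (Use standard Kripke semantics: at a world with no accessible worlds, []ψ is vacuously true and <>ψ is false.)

Recall that []ψ holds at a world iff ψ holds at every accessible world, and <>ψ holds iff ψ holds at some accessible world.
At s3: []p requires p at every successor {s0}.
  p fails at s0, so []p is false at s3.

No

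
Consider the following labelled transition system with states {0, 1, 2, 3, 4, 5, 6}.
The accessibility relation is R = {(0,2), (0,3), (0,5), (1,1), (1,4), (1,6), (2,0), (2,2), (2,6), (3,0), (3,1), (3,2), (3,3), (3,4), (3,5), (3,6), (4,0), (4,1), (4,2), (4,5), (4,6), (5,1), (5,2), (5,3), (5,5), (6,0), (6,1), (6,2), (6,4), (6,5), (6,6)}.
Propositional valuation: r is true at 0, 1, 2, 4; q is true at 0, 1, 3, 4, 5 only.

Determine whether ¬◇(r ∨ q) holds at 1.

At 1: ◇(r ∨ q) is true, so ¬◇(r ∨ q) is false.
  At 1: ◇(r ∨ q) requires r ∨ q at some successor in {1, 4, 6}.
    r ∨ q holds at 1, so ◇(r ∨ q) is true at 1.

No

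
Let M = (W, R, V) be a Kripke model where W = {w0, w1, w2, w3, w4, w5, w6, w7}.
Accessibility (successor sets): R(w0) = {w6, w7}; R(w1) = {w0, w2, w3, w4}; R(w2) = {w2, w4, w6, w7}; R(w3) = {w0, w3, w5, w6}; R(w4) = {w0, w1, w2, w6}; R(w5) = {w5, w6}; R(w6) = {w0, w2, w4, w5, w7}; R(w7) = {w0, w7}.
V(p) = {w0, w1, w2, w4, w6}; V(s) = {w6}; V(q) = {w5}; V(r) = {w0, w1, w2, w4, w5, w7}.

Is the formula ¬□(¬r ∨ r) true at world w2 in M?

Recall that □ψ holds at a world iff ψ holds at every accessible world, and ◇ψ holds iff ψ holds at some accessible world.
At w2: □(¬r ∨ r) is true, so ¬□(¬r ∨ r) is false.
  At w2: □(¬r ∨ r) requires ¬r ∨ r at every successor {w2, w4, w6, w7}.
    At w2: ¬r ∨ r is true.
    At w4: ¬r ∨ r is true.
    At w6: ¬r ∨ r is true.
    At w7: ¬r ∨ r is true.
  So □(¬r ∨ r) is true at w2.

No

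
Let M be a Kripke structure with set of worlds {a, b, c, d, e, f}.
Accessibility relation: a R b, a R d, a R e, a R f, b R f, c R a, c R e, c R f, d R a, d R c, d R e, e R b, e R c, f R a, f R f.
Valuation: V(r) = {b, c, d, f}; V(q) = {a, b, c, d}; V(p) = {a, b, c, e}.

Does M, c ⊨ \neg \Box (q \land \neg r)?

Yes

At c: \Box (q \land \neg r) is false, so \neg \Box (q \land \neg r) is true.
  At c: \Box (q \land \neg r) requires q \land \neg r at every successor {a, e, f}.
    q \land \neg r fails at e, so \Box (q \land \neg r) is false at c.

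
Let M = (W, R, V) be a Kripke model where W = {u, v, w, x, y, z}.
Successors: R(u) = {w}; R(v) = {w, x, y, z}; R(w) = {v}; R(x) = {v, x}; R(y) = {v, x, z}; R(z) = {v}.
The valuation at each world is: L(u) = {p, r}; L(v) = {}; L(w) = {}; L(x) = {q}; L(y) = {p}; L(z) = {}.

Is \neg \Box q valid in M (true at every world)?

Yes

Let φ = \neg \Box q. Evaluate φ at each world:
  u (successors {w}): φ is true.
  v (successors {w, x, y, z}): φ is true.
  w (successors {v}): φ is true.
  x (successors {v, x}): φ is true.
  y (successors {v, x, z}): φ is true.
  z (successors {v}): φ is true.
For instance, at y:
  At y: \Box q is false, so \neg \Box q is true.
    At y: \Box q requires q at every successor {v, x, z}.
      q fails at v, so \Box q is false at y.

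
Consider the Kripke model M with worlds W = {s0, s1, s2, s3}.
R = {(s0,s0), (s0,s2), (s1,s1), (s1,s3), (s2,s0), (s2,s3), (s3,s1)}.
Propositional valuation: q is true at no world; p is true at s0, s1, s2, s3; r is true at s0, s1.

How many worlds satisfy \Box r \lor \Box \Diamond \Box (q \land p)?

Recall that \Box ψ holds at a world iff ψ holds at every accessible world, and \Diamond ψ holds iff ψ holds at some accessible world.
Let φ = \Box r \lor \Box \Diamond \Box (q \land p). Evaluate φ at each world:
  s0 (successors {s0, s2}): φ is false.
  s1 (successors {s1, s3}): φ is false.
  s2 (successors {s0, s3}): φ is false.
  s3 (successors {s1}): φ is true.
For instance, at s1:
  At s1: \Box r is false, \Box \Diamond \Box (q \land p) is false, so \Box r \lor \Box \Diamond \Box (q \land p) is false.
    At s1: \Box r requires r at every successor {s1, s3}.
      r fails at s3, so \Box r is false at s1.
    At s1: \Box \Diamond \Box (q \land p) requires \Diamond \Box (q \land p) at every successor {s1, s3}.
      \Diamond \Box (q \land p) fails at s1, so \Box \Diamond \Box (q \land p) is false at s1.
Satisfying worlds: {s3}

1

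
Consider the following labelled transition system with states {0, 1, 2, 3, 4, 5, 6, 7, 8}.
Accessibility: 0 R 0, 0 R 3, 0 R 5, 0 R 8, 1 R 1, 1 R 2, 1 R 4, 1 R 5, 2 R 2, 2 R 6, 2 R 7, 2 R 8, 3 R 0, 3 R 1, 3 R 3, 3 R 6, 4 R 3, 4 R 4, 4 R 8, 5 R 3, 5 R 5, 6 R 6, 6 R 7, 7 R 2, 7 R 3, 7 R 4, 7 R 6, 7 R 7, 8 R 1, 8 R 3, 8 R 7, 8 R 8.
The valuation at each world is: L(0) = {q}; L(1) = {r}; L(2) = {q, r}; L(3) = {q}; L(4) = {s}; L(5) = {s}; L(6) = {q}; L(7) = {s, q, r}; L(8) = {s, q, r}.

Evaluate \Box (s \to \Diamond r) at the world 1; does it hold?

No

Recall that \Box ψ holds at a world iff ψ holds at every accessible world, and \Diamond ψ holds iff ψ holds at some accessible world.
At 1: \Box (s \to \Diamond r) requires s \to \Diamond r at every successor {1, 2, 4, 5}.
  s \to \Diamond r fails at 5, so \Box (s \to \Diamond r) is false at 1.
    At 5: s is true, \Diamond r is false, so s \to \Diamond r is false.
      At 5: \Diamond r requires r at some successor in {3, 5}.
        At 3: r is false.
        At 5: r is false.
      So \Diamond r is false at 5.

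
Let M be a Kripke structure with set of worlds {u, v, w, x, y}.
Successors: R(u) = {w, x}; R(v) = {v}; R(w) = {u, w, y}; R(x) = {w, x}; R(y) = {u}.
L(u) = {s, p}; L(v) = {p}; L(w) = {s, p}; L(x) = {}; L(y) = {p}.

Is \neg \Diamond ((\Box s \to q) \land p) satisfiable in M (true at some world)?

Let φ = \neg \Diamond ((\Box s \to q) \land p). Evaluate φ at each world:
  u (successors {w, x}): φ is false.
  v (successors {v}): φ is false.
  w (successors {u, w, y}): φ is false.
  x (successors {w, x}): φ is false.
  y (successors {u}): φ is false.
For instance, at y:
  At y: \Diamond ((\Box s \to q) \land p) is true, so \neg \Diamond ((\Box s \to q) \land p) is false.
    At y: \Diamond ((\Box s \to q) \land p) requires (\Box s \to q) \land p at some successor in {u}.
      (\Box s \to q) \land p holds at u, so \Diamond ((\Box s \to q) \land p) is true at y.

No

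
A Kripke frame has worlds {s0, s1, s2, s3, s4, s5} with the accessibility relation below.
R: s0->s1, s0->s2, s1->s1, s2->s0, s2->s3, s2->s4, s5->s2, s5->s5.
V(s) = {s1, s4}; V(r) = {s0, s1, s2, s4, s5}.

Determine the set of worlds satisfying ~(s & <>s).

Let φ = ~(s & <>s). Evaluate φ at each world:
  s0 (successors {s1, s2}): φ is true.
  s1 (successors {s1}): φ is false.
  s2 (successors {s0, s3, s4}): φ is true.
  s3 (successors ∅): φ is true.
  s4 (successors ∅): φ is true.
  s5 (successors {s2, s5}): φ is true.
For instance, at s0:
  At s0: s & <>s is false, so ~(s & <>s) is true.
    At s0: s is false, <>s is true, so s & <>s is false.
      At s0: <>s requires s at some successor in {s1, s2}.
        s holds at s1, so <>s is true at s0.
Satisfying worlds: {s0, s2, s3, s4, s5}

s0, s2, s3, s4, s5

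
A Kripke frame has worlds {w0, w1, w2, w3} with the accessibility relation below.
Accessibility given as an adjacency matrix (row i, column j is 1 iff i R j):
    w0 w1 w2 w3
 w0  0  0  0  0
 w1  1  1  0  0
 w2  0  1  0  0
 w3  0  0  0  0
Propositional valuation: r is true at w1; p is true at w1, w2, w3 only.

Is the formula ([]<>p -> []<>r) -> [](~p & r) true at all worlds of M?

No

Let φ = ([]<>p -> []<>r) -> [](~p & r). Evaluate φ at each world:
  w0 (successors ∅): φ is true.
  w1 (successors {w0, w1}): φ is false.
  w2 (successors {w1}): φ is false.
  w3 (successors ∅): φ is true.
Detail at w1 (counterexample):
  At w1: []<>p -> []<>r is true, [](~p & r) is false, so ([]<>p -> []<>r) -> [](~p & r) is false.
    At w1: []<>p is false, []<>r is false, so []<>p -> []<>r is true.
      At w1: []<>p requires <>p at every successor {w0, w1}.
        <>p fails at w0, so []<>p is false at w1.
      At w1: []<>r requires <>r at every successor {w0, w1}.
        <>r fails at w0, so []<>r is false at w1.
    At w1: [](~p & r) requires ~p & r at every successor {w0, w1}.
      ~p & r fails at w0, so [](~p & r) is false at w1.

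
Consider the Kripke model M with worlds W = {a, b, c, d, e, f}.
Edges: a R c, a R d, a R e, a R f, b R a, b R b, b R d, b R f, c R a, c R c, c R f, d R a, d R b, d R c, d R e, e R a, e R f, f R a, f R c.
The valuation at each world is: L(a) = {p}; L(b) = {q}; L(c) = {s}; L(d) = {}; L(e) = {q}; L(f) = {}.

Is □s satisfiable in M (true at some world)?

No

Let φ = □s. Evaluate φ at each world:
  a (successors {c, d, e, f}): φ is false.
  b (successors {a, b, d, f}): φ is false.
  c (successors {a, c, f}): φ is false.
  d (successors {a, b, c, e}): φ is false.
  e (successors {a, f}): φ is false.
  f (successors {a, c}): φ is false.
For instance, at d:
  At d: □s requires s at every successor {a, b, c, e}.
    s fails at a, so □s is false at d.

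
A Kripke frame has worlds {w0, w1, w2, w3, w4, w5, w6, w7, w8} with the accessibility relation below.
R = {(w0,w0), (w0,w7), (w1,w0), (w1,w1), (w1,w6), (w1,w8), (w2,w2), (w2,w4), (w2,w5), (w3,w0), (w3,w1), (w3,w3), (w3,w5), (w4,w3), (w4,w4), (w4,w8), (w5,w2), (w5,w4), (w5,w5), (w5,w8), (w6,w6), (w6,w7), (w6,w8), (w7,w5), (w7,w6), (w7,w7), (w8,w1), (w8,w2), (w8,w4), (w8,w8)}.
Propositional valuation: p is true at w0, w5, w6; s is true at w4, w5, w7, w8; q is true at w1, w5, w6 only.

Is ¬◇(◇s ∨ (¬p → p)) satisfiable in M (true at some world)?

No

Let φ = ¬◇(◇s ∨ (¬p → p)). Evaluate φ at each world:
  w0 (successors {w0, w7}): φ is false.
  w1 (successors {w0, w1, w6, w8}): φ is false.
  w2 (successors {w2, w4, w5}): φ is false.
  w3 (successors {w0, w1, w3, w5}): φ is false.
  w4 (successors {w3, w4, w8}): φ is false.
  w5 (successors {w2, w4, w5, w8}): φ is false.
  w6 (successors {w6, w7, w8}): φ is false.
  w7 (successors {w5, w6, w7}): φ is false.
  w8 (successors {w1, w2, w4, w8}): φ is false.
For instance, at w6:
  At w6: ◇(◇s ∨ (¬p → p)) is true, so ¬◇(◇s ∨ (¬p → p)) is false.
    At w6: ◇(◇s ∨ (¬p → p)) requires ◇s ∨ (¬p → p) at some successor in {w6, w7, w8}.
      ◇s ∨ (¬p → p) holds at w6, so ◇(◇s ∨ (¬p → p)) is true at w6.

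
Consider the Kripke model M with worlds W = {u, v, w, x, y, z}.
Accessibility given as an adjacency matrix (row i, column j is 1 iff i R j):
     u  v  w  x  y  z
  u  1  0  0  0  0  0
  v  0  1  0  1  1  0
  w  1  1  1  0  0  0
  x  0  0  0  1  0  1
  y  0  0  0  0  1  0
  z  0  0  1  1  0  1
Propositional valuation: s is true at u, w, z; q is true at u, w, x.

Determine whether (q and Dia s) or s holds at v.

No

Recall that Dia ψ holds at a world iff ψ holds at some accessible world.
At v: q and Dia s is false, s is false, so (q and Dia s) or s is false.
  At v: q is false, Dia s is false, so q and Dia s is false.
    At v: Dia s requires s at some successor in {v, x, y}.
      At v: s is false.
      At x: s is false.
      At y: s is false.
    So Dia s is false at v.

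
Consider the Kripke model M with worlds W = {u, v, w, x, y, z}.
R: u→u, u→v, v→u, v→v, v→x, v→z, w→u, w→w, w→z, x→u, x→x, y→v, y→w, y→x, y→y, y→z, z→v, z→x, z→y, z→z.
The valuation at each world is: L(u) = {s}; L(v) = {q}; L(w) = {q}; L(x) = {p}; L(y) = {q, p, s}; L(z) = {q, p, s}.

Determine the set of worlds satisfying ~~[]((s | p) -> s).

u, w

Let φ = ~~[]((s | p) -> s). Evaluate φ at each world:
  u (successors {u, v}): φ is true.
  v (successors {u, v, x, z}): φ is false.
  w (successors {u, w, z}): φ is true.
  x (successors {u, x}): φ is false.
  y (successors {v, w, x, y, z}): φ is false.
  z (successors {v, x, y, z}): φ is false.
For instance, at v:
  At v: ~[]((s | p) -> s) is true, so ~~[]((s | p) -> s) is false.
    At v: []((s | p) -> s) is false, so ~[]((s | p) -> s) is true.
      At v: []((s | p) -> s) requires (s | p) -> s at every successor {u, v, x, z}.
        (s | p) -> s fails at x, so []((s | p) -> s) is false at v.
Satisfying worlds: {u, w}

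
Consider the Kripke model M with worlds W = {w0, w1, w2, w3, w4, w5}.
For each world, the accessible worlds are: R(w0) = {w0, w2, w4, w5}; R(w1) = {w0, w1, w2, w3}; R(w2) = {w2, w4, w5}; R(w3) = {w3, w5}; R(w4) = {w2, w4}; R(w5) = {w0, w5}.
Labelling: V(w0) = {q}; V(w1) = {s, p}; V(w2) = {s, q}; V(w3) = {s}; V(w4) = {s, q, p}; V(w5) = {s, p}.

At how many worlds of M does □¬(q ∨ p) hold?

0

Let φ = □¬(q ∨ p). Evaluate φ at each world:
  w0 (successors {w0, w2, w4, w5}): φ is false.
  w1 (successors {w0, w1, w2, w3}): φ is false.
  w2 (successors {w2, w4, w5}): φ is false.
  w3 (successors {w3, w5}): φ is false.
  w4 (successors {w2, w4}): φ is false.
  w5 (successors {w0, w5}): φ is false.
For instance, at w4:
  At w4: □¬(q ∨ p) requires ¬(q ∨ p) at every successor {w2, w4}.
    ¬(q ∨ p) fails at w2, so □¬(q ∨ p) is false at w4.
Satisfying worlds: none.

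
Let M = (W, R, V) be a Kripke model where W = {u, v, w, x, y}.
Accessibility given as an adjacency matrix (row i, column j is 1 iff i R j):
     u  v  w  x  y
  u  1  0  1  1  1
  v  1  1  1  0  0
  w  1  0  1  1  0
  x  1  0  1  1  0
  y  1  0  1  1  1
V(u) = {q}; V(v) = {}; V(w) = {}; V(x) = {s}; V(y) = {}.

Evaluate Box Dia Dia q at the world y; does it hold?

Yes

At y: Box Dia Dia q requires Dia Dia q at every successor {u, w, x, y}.
  At u: Dia Dia q is true.
  At w: Dia Dia q is true.
  At x: Dia Dia q is true.
  At y: Dia Dia q is true.
So Box Dia Dia q is true at y.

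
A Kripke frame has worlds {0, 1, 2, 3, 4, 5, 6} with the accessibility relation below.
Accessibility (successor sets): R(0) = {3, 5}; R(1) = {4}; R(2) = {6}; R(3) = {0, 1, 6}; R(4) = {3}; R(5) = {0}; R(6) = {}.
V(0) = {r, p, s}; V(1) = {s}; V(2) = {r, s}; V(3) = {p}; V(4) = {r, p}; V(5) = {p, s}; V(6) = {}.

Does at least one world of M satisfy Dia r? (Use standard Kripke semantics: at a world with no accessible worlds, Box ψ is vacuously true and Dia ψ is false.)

Recall that Dia ψ holds at a world iff ψ holds at some accessible world.
Let φ = Dia r. Evaluate φ at each world:
  0 (successors {3, 5}): φ is false.
  1 (successors {4}): φ is true.
  2 (successors {6}): φ is false.
  3 (successors {0, 1, 6}): φ is true.
  4 (successors {3}): φ is false.
  5 (successors {0}): φ is true.
  6 (successors ∅): φ is false.
Detail at 1 (witness):
  At 1: Dia r requires r at some successor in {4}.
    r holds at 4, so Dia r is true at 1.

Yes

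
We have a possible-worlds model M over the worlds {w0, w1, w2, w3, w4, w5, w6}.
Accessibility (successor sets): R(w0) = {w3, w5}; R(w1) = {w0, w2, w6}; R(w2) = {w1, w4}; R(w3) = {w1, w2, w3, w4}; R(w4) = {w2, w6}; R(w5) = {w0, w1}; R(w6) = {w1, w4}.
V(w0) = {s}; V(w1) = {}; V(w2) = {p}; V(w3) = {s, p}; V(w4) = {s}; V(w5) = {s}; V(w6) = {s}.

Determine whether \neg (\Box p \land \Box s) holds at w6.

At w6: \Box p \land \Box s is false, so \neg (\Box p \land \Box s) is true.
  At w6: \Box p is false, \Box s is false, so \Box p \land \Box s is false.
    At w6: \Box p requires p at every successor {w1, w4}.
      p fails at w1, so \Box p is false at w6.
    At w6: \Box s requires s at every successor {w1, w4}.
      s fails at w1, so \Box s is false at w6.

Yes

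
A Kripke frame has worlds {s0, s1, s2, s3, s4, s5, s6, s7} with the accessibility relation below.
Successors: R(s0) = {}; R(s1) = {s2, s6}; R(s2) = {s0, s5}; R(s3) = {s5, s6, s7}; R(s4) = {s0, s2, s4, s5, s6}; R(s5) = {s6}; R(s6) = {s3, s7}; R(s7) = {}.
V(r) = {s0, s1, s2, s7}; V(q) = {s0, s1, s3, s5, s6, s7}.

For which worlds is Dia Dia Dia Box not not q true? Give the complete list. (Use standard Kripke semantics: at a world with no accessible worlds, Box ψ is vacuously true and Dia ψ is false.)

Let φ = Dia Dia Dia Box not not q. Evaluate φ at each world:
  s0 (successors ∅): φ is false.
  s1 (successors {s2, s6}): φ is true.
  s2 (successors {s0, s5}): φ is true.
  s3 (successors {s5, s6, s7}): φ is true.
  s4 (successors {s0, s2, s4, s5, s6}): φ is true.
  s5 (successors {s6}): φ is true.
  s6 (successors {s3, s7}): φ is true.
  s7 (successors ∅): φ is false.
For instance, at s5:
  At s5: Dia Dia Dia Box not not q requires Dia Dia Box not not q at some successor in {s6}.
    Dia Dia Box not not q holds at s6, so Dia Dia Dia Box not not q is true at s5.
      At s6: Dia Dia Box not not q requires Dia Box not not q at some successor in {s3, s7}.
        Dia Box not not q holds at s3, so Dia Dia Box not not q is true at s6.
Satisfying worlds: {s1, s2, s3, s4, s5, s6}

s1, s2, s3, s4, s5, s6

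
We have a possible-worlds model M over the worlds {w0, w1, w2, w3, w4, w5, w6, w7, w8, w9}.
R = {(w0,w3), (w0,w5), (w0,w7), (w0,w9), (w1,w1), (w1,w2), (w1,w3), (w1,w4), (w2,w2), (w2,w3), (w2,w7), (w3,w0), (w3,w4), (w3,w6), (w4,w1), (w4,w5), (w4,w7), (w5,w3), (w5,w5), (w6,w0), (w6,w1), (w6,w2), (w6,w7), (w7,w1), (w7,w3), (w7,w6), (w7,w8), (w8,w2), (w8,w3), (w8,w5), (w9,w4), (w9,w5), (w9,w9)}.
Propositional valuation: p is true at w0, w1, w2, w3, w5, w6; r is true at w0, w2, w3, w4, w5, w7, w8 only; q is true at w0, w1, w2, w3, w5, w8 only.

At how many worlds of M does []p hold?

2

Let φ = []p. Evaluate φ at each world:
  w0 (successors {w3, w5, w7, w9}): φ is false.
  w1 (successors {w1, w2, w3, w4}): φ is false.
  w2 (successors {w2, w3, w7}): φ is false.
  w3 (successors {w0, w4, w6}): φ is false.
  w4 (successors {w1, w5, w7}): φ is false.
  w5 (successors {w3, w5}): φ is true.
  w6 (successors {w0, w1, w2, w7}): φ is false.
  w7 (successors {w1, w3, w6, w8}): φ is false.
  w8 (successors {w2, w3, w5}): φ is true.
  w9 (successors {w4, w5, w9}): φ is false.
For instance, at w4:
  At w4: []p requires p at every successor {w1, w5, w7}.
    p fails at w7, so []p is false at w4.
Satisfying worlds: {w5, w8}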